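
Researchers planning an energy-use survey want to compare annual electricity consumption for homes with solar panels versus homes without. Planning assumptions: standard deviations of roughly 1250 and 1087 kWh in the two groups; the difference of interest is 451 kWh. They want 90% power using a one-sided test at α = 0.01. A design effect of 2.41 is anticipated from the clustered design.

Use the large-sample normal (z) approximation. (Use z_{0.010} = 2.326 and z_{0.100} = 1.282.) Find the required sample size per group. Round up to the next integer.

n = (z_α + z_β)² · (σ₁² + σ₂²) / δ²
  = (2.326 + 1.282)² · (1250² + 1087² = 2744069) / 451²
  = 13.0177 · 2744069 / 203401
  = 175.62
Design effect: 2.41 × 175.62 = 423.25.
Round up → n = 424 per group.

n = 424 per group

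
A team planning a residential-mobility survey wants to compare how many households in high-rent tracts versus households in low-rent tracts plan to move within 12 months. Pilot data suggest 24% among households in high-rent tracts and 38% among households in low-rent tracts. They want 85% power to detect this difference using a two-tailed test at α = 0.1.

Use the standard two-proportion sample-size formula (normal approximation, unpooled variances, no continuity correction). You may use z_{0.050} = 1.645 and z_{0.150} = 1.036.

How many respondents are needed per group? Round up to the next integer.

n = (z_{α/2} + z_β)² · [p₁(1−p₁) + p₂(1−p₂)] / (p₁ − p₂)²
  = (1.645 + 1.036)² · (0.24·0.76 + 0.38·0.62) / (-0.14)²
  = (2.681)² · (0.1824 + 0.2356) / 0.0196
  = 7.1878 · 0.4180 / 0.0196
  = 153.29
Round up → n = 154 per group.

n = 154 per group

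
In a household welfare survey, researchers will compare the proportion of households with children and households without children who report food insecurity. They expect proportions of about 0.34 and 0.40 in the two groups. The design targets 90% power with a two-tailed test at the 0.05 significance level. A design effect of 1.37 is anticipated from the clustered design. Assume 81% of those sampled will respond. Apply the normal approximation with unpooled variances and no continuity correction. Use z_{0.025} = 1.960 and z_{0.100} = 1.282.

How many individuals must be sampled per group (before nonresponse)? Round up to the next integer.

n = (z_{α/2} + z_β)² · [p₁(1−p₁) + p₂(1−p₂)] / (p₁ − p₂)²
  = (1.960 + 1.282)² · (0.34·0.66 + 0.40·0.60) / (-0.06)²
  = (3.242)² · (0.2244 + 0.2400) / 0.0036
  = 10.5106 · 0.4644 / 0.0036
  = 1355.86
Design effect: 1.37 × 1355.86 = 1857.53.
Adjust for 81% response: 1857.53 / 0.81 = 2293.25.
Round up → n = 2294 per group.

n = 2294 per group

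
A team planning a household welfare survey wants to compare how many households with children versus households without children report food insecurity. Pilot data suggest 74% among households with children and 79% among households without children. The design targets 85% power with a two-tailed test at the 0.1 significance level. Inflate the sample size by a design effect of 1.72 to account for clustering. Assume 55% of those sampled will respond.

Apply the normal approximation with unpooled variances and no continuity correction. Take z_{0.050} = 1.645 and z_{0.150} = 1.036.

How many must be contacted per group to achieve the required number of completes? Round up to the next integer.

n = (z_{α/2} + z_β)² · [p₁(1−p₁) + p₂(1−p₂)] / (p₁ − p₂)²
  = (1.645 + 1.036)² · (0.74·0.26 + 0.79·0.21) / (-0.05)²
  = (2.681)² · (0.1924 + 0.1659) / 0.0025
  = 7.1878 · 0.3583 / 0.0025
  = 1030.15
Design effect: 1.72 × 1030.15 = 1771.86.
Adjust for 55% response: 1771.86 / 0.55 = 3221.56.
Round up → n = 3222 per group.

n = 3222 per group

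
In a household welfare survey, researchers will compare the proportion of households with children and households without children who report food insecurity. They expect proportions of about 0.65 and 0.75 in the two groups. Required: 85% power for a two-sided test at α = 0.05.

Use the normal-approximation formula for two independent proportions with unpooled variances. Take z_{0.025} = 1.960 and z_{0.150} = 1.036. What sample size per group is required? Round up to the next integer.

n = (z_{α/2} + z_β)² · [p₁(1−p₁) + p₂(1−p₂)] / (p₁ − p₂)²
  = (1.960 + 1.036)² · (0.65·0.35 + 0.75·0.25) / (-0.10)²
  = (2.996)² · (0.2275 + 0.1875) / 0.0100
  = 8.9760 · 0.4150 / 0.0100
  = 372.50
Round up → n = 373 per group.

n = 373 per group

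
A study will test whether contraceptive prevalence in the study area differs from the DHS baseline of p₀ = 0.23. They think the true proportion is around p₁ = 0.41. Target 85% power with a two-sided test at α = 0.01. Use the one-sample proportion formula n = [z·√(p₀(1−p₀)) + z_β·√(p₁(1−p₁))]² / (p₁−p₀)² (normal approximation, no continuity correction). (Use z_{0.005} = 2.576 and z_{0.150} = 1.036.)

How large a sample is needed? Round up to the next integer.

n = 79

n = [z_{α/2}·√(p₀q₀) + z_β·√(p₁q₁)]² / (p₁ − p₀)²
  = [2.576·√(0.23·0.77) + 1.036·√(0.41·0.59)]² / (0.18)²
  = [2.576·0.4208 + 1.036·0.4918]² / 0.0324
  = [1.5936]² / 0.0324
  = 78.38
Round up → n = 79.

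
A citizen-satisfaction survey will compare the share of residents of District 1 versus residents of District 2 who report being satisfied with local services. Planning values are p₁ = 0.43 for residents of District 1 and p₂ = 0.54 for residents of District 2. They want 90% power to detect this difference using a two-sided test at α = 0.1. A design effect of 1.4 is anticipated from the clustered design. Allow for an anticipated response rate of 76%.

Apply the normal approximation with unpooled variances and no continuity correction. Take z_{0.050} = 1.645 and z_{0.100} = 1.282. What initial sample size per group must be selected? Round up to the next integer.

n = 644 per group

n = (z_{α/2} + z_β)² · [p₁(1−p₁) + p₂(1−p₂)] / (p₁ − p₂)²
  = (1.645 + 1.282)² · (0.43·0.57 + 0.54·0.46) / (-0.11)²
  = (2.927)² · (0.2451 + 0.2484) / 0.0121
  = 8.5673 · 0.4935 / 0.0121
  = 349.42
Design effect: 1.4 × 349.42 = 489.19.
Adjust for 76% response: 489.19 / 0.76 = 643.67.
Round up → n = 644 per group.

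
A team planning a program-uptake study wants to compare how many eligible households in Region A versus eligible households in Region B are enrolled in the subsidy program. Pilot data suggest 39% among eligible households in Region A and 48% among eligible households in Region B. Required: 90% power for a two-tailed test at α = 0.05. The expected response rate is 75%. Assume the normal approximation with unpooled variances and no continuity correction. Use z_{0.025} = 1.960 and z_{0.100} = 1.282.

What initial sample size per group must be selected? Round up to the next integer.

n = 844 per group

n = (z_{α/2} + z_β)² · [p₁(1−p₁) + p₂(1−p₂)] / (p₁ − p₂)²
  = (1.960 + 1.282)² · (0.39·0.61 + 0.48·0.52) / (-0.09)²
  = (3.242)² · (0.2379 + 0.2496) / 0.0081
  = 10.5106 · 0.4875 / 0.0081
  = 632.58
Adjust for 75% response: 632.58 / 0.75 = 843.44.
Round up → n = 844 per group.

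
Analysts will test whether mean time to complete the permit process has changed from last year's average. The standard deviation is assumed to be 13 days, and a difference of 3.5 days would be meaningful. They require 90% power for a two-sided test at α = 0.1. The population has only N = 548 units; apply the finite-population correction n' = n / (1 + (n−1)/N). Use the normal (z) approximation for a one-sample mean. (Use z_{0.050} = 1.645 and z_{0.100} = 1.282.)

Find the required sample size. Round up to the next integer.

n = 98

n = (z_{α/2} + z_β)² · σ² / δ²
  = (1.645 + 1.282)² · 13² / 3.5²
  = 8.5673 · 169 / 12.25
  = 118.19
Finite-population correction (N = 548): 118.19 / (1 + (118.19 − 1)/548) = 97.37.
Round up → n = 98.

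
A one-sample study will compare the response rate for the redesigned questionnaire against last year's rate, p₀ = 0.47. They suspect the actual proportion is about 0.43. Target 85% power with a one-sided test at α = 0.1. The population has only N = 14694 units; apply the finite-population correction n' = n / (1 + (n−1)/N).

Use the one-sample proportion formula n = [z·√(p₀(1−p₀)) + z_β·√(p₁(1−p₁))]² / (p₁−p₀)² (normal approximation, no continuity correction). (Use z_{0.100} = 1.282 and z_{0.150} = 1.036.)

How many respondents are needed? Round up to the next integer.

n = 787

n = [z_α·√(p₀q₀) + z_β·√(p₁q₁)]² / (p₁ − p₀)²
  = [1.282·√(0.47·0.53) + 1.036·√(0.43·0.57)]² / (-0.04)²
  = [1.282·0.4991 + 1.036·0.4951]² / 0.0016
  = [1.1527]² / 0.0016
  = 830.51
Finite-population correction (N = 14694): 830.51 / (1 + (830.51 − 1)/14694) = 786.13.
Round up → n = 787.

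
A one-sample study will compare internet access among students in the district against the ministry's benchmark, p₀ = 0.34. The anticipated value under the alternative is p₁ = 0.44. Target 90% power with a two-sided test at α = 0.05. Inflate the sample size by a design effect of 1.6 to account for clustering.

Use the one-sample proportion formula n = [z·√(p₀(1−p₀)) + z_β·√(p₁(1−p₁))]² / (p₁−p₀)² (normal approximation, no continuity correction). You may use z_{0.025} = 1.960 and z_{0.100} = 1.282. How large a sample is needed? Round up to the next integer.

n = 392

n = [z_{α/2}·√(p₀q₀) + z_β·√(p₁q₁)]² / (p₁ − p₀)²
  = [1.960·√(0.34·0.66) + 1.282·√(0.44·0.56)]² / (0.10)²
  = [1.960·0.4737 + 1.282·0.4964]² / 0.0100
  = [1.5648]² / 0.0100
  = 244.87
Design effect: 1.6 × 244.87 = 391.79.
Round up → n = 392.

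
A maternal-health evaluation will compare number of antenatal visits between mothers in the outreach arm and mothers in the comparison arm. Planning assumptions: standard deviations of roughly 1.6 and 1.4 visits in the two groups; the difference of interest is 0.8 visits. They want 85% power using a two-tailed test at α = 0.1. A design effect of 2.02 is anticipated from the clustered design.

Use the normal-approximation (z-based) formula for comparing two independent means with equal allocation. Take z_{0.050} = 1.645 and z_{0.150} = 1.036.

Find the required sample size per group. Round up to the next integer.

n = (z_{α/2} + z_β)² · (σ₁² + σ₂²) / δ²
  = (1.645 + 1.036)² · (1.6² + 1.4² = 4.52) / 0.8²
  = 7.1878 · 4.52 / 0.64
  = 50.76
Design effect: 2.02 × 50.76 = 102.54.
Round up → n = 103 per group.

n = 103 per group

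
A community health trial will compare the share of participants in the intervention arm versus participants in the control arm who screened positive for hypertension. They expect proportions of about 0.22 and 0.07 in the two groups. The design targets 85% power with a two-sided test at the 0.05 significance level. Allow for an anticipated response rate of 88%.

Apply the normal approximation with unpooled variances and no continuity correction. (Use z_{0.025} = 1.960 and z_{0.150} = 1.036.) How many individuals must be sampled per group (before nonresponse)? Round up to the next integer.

n = (z_{α/2} + z_β)² · [p₁(1−p₁) + p₂(1−p₂)] / (p₁ − p₂)²
  = (1.960 + 1.036)² · (0.22·0.78 + 0.07·0.93) / (0.15)²
  = (2.996)² · (0.1716 + 0.0651) / 0.0225
  = 8.9760 · 0.2367 / 0.0225
  = 94.43
Adjust for 88% response: 94.43 / 0.88 = 107.30.
Round up → n = 108 per group.

n = 108 per group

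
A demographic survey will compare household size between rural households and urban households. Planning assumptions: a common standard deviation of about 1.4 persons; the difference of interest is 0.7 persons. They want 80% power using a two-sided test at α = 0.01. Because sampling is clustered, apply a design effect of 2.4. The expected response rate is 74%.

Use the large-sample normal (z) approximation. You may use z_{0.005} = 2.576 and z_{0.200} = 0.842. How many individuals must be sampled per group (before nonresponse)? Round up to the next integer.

n = 304 per group

n = (z_{α/2} + z_β)² · (σ₁² + σ₂²) / δ²
  = (2.576 + 0.842)² · (2·1.4² = 3.92) / 0.7²
  = 11.6827 · 3.92 / 0.49
  = 93.46
Design effect: 2.4 × 93.46 = 224.31.
Adjust for 74% response: 224.31 / 0.74 = 303.12.
Round up → n = 304 per group.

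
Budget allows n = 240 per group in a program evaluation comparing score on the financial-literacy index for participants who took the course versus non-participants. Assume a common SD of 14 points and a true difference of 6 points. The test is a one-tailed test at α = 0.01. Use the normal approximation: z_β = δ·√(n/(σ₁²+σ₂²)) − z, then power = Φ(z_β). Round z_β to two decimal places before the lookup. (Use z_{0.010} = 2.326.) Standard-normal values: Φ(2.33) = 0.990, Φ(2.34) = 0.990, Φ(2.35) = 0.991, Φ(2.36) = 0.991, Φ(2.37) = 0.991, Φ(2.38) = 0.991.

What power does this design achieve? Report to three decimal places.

z_β = δ·√(n/(σ₁²+σ₂²)) − z_α
    = 6 · √(240/392) − 2.326
    = 6 · 0.78246 − 2.326
    = 4.6948 − 2.326 = 2.3688 → 2.37
Power = Φ(2.37) = 0.991.

Power ≈ 0.991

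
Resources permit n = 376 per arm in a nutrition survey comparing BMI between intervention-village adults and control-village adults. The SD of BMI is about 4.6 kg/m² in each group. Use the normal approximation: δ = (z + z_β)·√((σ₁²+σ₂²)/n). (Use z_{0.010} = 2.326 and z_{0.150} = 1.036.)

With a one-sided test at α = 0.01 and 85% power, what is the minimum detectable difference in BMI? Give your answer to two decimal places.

δ = (z_α + z_β) · √((σ₁²+σ₂²)/n)
  = (2.326 + 1.036) · √(42.32/376)
  = 3.362 · √0.11255
  = 3.362 · 0.3355
  = 1.1279

Minimum detectable difference ≈ 1.13 kg/m²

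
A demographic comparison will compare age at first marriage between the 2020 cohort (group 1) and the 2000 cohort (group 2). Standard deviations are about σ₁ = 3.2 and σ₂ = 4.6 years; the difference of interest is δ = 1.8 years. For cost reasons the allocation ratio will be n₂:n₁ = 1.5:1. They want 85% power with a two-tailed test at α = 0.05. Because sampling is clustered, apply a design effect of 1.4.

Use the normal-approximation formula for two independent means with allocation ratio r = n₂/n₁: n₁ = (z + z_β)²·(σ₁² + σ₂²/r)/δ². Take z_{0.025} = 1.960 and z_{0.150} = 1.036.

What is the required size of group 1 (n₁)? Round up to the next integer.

n₁ = 95

n₁ = (z_{α/2} + z_β)² · (σ₁² + σ₂²/r) / δ²
   = (1.960 + 1.036)² · (3.2² + 4.6²/1.5) / 1.8²
   = 8.9760 · (10.24 + 14.1067) / 3.24
   = 8.9760 · 24.3467 / 3.24
   = 67.45
Design effect: 1.4 × 67.45 = 94.43.
Round up → n₁ = 95; n₂ = r·n₁ = 1.5 × 95 = 143.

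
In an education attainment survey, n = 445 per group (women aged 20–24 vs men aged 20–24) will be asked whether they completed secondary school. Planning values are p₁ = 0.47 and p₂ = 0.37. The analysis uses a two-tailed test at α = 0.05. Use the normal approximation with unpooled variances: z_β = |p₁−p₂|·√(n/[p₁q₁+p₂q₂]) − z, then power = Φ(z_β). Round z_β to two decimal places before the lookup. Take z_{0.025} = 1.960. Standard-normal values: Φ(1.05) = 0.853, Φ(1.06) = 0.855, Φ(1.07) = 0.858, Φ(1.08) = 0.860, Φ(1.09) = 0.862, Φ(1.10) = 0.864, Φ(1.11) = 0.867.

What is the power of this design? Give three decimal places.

z_β = |p₁−p₂|·√(n/[p₁q₁+p₂q₂]) − z_{α/2}
    = 0.10 · √(445/0.4822) − 1.960
    = 0.10 · 30.3785 − 1.960
    = 3.0379 − 1.960 = 1.0779 → 1.08
Power = Φ(1.08) = 0.860.

Power ≈ 0.860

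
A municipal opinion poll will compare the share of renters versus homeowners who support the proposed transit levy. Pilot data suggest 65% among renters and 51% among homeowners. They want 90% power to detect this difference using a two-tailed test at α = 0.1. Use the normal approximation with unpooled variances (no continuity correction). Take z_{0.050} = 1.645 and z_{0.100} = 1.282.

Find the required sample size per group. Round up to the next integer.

n = (z_{α/2} + z_β)² · [p₁(1−p₁) + p₂(1−p₂)] / (p₁ − p₂)²
  = (1.645 + 1.282)² · (0.65·0.35 + 0.51·0.49) / (0.14)²
  = (2.927)² · (0.2275 + 0.2499) / 0.0196
  = 8.5673 · 0.4774 / 0.0196
  = 208.68
Round up → n = 209 per group.

n = 209 per group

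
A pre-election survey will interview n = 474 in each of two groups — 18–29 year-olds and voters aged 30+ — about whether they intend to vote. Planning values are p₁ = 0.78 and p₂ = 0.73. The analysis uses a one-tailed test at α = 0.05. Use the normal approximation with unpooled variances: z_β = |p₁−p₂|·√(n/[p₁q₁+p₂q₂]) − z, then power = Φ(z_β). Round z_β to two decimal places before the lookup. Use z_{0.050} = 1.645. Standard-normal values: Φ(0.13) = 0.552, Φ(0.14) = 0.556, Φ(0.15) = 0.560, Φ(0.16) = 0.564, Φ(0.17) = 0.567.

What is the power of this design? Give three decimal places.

z_β = |p₁−p₂|·√(n/[p₁q₁+p₂q₂]) − z_α
    = 0.05 · √(474/0.3687) − 1.645
    = 0.05 · 35.8552 − 1.645
    = 1.7928 − 1.645 = 0.1478 → 0.15
Power = Φ(0.15) = 0.560.

Power ≈ 0.560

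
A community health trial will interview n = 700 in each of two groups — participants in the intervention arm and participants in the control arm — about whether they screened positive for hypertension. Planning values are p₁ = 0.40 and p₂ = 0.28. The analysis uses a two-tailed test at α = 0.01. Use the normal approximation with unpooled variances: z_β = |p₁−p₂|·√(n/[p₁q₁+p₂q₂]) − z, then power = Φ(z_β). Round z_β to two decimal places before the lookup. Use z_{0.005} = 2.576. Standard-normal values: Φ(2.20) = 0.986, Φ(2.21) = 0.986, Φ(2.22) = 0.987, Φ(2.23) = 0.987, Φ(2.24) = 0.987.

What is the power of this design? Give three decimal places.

z_β = |p₁−p₂|·√(n/[p₁q₁+p₂q₂]) − z_{α/2}
    = 0.12 · √(700/0.4416) − 2.576
    = 0.12 · 39.8139 − 2.576
    = 4.7777 − 2.576 = 2.2017 → 2.20
Power = Φ(2.20) = 0.986.

Power ≈ 0.986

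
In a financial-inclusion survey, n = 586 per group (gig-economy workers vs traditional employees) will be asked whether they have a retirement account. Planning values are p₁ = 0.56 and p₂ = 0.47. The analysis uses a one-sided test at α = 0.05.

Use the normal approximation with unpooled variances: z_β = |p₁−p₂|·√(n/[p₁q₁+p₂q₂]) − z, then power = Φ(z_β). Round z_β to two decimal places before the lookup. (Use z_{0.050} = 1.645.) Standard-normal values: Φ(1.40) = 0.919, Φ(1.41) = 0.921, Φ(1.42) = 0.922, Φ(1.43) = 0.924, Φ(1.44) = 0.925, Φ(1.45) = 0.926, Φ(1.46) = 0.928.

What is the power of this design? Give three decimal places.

z_β = |p₁−p₂|·√(n/[p₁q₁+p₂q₂]) − z_α
    = 0.09 · √(586/0.4955) − 1.645
    = 0.09 · 34.3896 − 1.645
    = 3.0951 − 1.645 = 1.4501 → 1.45
Power = Φ(1.45) = 0.926.

Power ≈ 0.926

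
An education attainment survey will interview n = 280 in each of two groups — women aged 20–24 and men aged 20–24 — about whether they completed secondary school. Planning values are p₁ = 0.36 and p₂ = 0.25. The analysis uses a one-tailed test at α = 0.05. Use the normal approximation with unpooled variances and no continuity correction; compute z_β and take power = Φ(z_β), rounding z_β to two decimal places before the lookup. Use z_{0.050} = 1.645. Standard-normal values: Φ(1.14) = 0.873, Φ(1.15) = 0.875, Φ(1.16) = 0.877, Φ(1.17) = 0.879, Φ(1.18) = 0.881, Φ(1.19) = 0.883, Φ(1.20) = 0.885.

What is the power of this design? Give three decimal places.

z_β = |p₁−p₂|·√(n/[p₁q₁+p₂q₂]) − z_α
    = 0.11 · √(280/0.4179) − 1.645
    = 0.11 · 25.8847 − 1.645
    = 2.8473 − 1.645 = 1.2023 → 1.20
Power = Φ(1.20) = 0.885.

Power ≈ 0.885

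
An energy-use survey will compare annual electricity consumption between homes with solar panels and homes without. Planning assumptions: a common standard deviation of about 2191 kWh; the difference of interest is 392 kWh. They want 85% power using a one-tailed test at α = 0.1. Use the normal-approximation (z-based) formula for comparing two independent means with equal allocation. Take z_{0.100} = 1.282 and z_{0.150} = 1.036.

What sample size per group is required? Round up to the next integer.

n = 336 per group

n = (z_α + z_β)² · (σ₁² + σ₂²) / δ²
  = (1.282 + 1.036)² · (2·2191² = 9600962) / 392²
  = 5.3731 · 9600962 / 153664
  = 335.71
Round up → n = 336 per group.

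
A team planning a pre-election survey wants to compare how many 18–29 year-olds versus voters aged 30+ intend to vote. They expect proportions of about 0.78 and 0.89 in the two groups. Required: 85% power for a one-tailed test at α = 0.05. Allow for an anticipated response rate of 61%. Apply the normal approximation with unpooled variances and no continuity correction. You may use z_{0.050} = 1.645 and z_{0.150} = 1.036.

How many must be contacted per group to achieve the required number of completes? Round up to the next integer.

n = (z_α + z_β)² · [p₁(1−p₁) + p₂(1−p₂)] / (p₁ − p₂)²
  = (1.645 + 1.036)² · (0.78·0.22 + 0.89·0.11) / (-0.11)²
  = (2.681)² · (0.1716 + 0.0979) / 0.0121
  = 7.1878 · 0.2695 / 0.0121
  = 160.09
Adjust for 61% response: 160.09 / 0.61 = 262.44.
Round up → n = 263 per group.

n = 263 per group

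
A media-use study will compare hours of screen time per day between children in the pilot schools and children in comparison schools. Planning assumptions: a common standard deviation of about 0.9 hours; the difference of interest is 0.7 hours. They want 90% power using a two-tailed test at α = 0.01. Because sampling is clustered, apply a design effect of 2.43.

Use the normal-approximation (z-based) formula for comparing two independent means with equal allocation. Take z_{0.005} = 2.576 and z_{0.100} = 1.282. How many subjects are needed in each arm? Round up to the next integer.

n = (z_{α/2} + z_β)² · (σ₁² + σ₂²) / δ²
  = (2.576 + 1.282)² · (2·0.9² = 1.62) / 0.7²
  = 14.8842 · 1.62 / 0.49
  = 49.21
Design effect: 2.43 × 49.21 = 119.58.
Round up → n = 120 per group.

n = 120 per group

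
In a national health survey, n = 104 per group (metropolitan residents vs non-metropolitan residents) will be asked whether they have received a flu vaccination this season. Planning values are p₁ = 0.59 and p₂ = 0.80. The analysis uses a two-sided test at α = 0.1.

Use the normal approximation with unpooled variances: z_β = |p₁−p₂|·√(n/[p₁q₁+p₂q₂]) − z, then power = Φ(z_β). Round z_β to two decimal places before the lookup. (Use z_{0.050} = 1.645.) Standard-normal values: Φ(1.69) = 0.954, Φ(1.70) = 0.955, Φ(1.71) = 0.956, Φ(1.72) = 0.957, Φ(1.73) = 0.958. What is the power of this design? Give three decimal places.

z_β = |p₁−p₂|·√(n/[p₁q₁+p₂q₂]) − z_{α/2}
    = 0.21 · √(104/0.4019) − 1.645
    = 0.21 · 16.0864 − 1.645
    = 3.3781 − 1.645 = 1.7331 → 1.73
Power = Φ(1.73) = 0.958.

Power ≈ 0.958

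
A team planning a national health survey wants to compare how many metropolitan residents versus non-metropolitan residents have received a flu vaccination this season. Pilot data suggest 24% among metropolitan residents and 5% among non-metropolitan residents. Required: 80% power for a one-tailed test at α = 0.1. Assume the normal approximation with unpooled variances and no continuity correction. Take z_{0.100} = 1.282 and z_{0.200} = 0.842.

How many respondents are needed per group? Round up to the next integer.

n = 29 per group

n = (z_α + z_β)² · [p₁(1−p₁) + p₂(1−p₂)] / (p₁ − p₂)²
  = (1.282 + 0.842)² · (0.24·0.76 + 0.05·0.95) / (0.19)²
  = (2.124)² · (0.1824 + 0.0475) / 0.0361
  = 4.5114 · 0.2299 / 0.0361
  = 28.73
Round up → n = 29 per group.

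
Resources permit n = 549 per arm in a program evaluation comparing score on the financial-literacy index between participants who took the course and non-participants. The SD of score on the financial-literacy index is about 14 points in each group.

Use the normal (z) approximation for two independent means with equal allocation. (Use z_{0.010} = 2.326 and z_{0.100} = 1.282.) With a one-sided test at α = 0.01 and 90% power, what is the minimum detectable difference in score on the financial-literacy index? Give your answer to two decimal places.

δ = (z_α + z_β) · √((σ₁²+σ₂²)/n)
  = (2.326 + 1.282) · √(392/549)
  = 3.608 · √0.71403
  = 3.608 · 0.8450
  = 3.0488

Minimum detectable difference ≈ 3.05 points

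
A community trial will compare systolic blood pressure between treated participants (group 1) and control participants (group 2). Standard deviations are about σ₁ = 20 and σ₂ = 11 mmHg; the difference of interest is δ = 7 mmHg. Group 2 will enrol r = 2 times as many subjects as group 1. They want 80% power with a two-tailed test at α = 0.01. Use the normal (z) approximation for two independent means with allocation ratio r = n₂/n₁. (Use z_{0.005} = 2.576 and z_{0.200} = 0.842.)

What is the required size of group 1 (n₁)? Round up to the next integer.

n₁ = (z_{α/2} + z_β)² · (σ₁² + σ₂²/r) / δ²
   = (2.576 + 0.842)² · (20² + 11²/2) / 7²
   = 11.6827 · (400 + 60.5) / 49
   = 11.6827 · 460.5 / 49
   = 109.79
Round up → n₁ = 110; n₂ = r·n₁ = 2 × 110 = 220.

n₁ = 110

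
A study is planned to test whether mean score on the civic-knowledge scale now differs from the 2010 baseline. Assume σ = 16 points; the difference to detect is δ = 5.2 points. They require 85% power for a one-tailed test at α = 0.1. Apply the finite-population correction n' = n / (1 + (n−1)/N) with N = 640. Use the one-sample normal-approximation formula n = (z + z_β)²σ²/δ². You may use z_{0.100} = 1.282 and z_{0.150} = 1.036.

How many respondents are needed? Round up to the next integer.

n = (z_α + z_β)² · σ² / δ²
  = (1.282 + 1.036)² · 16² / 5.2²
  = 5.3731 · 256 / 27.04
  = 50.87
Finite-population correction (N = 640): 50.87 / (1 + (50.87 − 1)/640) = 47.19.
Round up → n = 48.

n = 48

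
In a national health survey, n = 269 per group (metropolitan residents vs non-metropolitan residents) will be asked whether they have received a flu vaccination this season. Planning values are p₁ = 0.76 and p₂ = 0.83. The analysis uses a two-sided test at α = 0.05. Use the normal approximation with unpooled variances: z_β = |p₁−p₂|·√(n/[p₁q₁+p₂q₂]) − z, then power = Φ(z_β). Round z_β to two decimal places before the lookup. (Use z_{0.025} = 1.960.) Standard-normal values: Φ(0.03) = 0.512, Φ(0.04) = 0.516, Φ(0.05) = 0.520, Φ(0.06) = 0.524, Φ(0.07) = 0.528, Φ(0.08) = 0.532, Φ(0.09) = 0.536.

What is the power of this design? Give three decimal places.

z_β = |p₁−p₂|·√(n/[p₁q₁+p₂q₂]) − z_{α/2}
    = 0.07 · √(269/0.3235) − 1.960
    = 0.07 · 28.8363 − 1.960
    = 2.0185 − 1.960 = 0.0585 → 0.06
Power = Φ(0.06) = 0.524.

Power ≈ 0.524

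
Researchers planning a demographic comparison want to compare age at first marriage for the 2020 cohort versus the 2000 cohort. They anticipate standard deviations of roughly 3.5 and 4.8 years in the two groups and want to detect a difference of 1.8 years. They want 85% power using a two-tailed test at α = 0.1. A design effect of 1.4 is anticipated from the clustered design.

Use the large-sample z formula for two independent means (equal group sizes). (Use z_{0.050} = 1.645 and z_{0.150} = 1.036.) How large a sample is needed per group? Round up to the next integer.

n = 110 per group

n = (z_{α/2} + z_β)² · (σ₁² + σ₂²) / δ²
  = (1.645 + 1.036)² · (3.5² + 4.8² = 35.29) / 1.8²
  = 7.1878 · 35.29 / 3.24
  = 78.29
Design effect: 1.4 × 78.29 = 109.60.
Round up → n = 110 per group.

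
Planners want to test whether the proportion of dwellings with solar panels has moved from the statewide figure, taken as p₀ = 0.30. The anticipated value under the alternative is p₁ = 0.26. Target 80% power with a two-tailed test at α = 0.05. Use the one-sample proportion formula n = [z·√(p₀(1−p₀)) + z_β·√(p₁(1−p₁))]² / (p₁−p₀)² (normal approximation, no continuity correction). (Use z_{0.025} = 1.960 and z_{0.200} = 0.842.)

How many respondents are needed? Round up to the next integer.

n = [z_{α/2}·√(p₀q₀) + z_β·√(p₁q₁)]² / (p₁ − p₀)²
  = [1.960·√(0.30·0.70) + 0.842·√(0.26·0.74)]² / (-0.04)²
  = [1.960·0.4583 + 0.842·0.4386]² / 0.0016
  = [1.2675]² / 0.0016
  = 1004.12
Round up → n = 1005.

n = 1005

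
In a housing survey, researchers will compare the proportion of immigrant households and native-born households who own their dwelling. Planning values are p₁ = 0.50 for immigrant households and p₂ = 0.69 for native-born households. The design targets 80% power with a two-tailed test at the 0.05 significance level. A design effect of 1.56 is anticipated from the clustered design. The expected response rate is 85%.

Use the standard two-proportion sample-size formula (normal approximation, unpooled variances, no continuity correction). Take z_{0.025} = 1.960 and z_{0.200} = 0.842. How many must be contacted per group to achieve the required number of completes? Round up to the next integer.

n = 186 per group

n = (z_{α/2} + z_β)² · [p₁(1−p₁) + p₂(1−p₂)] / (p₁ − p₂)²
  = (1.960 + 0.842)² · (0.50·0.50 + 0.69·0.31) / (-0.19)²
  = (2.802)² · (0.2500 + 0.2139) / 0.0361
  = 7.8512 · 0.4639 / 0.0361
  = 100.89
Design effect: 1.56 × 100.89 = 157.39.
Adjust for 85% response: 157.39 / 0.85 = 185.17.
Round up → n = 186 per group.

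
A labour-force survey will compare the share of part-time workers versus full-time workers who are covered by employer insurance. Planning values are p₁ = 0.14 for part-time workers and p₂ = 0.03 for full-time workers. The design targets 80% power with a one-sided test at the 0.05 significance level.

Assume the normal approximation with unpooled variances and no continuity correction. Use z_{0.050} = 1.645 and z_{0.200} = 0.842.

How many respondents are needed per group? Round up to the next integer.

n = (z_α + z_β)² · [p₁(1−p₁) + p₂(1−p₂)] / (p₁ − p₂)²
  = (1.645 + 0.842)² · (0.14·0.86 + 0.03·0.97) / (0.11)²
  = (2.487)² · (0.1204 + 0.0291) / 0.0121
  = 6.1852 · 0.1495 / 0.0121
  = 76.42
Round up → n = 77 per group.

n = 77 per group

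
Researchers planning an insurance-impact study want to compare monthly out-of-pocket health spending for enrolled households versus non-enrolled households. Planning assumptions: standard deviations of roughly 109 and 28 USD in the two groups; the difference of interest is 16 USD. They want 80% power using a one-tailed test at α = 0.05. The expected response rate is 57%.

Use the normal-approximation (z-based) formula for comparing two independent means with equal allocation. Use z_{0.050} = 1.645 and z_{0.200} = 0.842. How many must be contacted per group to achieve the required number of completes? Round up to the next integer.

n = 537 per group

n = (z_α + z_β)² · (σ₁² + σ₂²) / δ²
  = (1.645 + 0.842)² · (109² + 28² = 12665) / 16²
  = 6.1852 · 12665 / 256
  = 306.00
Adjust for 57% response: 306.00 / 0.57 = 536.84.
Round up → n = 537 per group.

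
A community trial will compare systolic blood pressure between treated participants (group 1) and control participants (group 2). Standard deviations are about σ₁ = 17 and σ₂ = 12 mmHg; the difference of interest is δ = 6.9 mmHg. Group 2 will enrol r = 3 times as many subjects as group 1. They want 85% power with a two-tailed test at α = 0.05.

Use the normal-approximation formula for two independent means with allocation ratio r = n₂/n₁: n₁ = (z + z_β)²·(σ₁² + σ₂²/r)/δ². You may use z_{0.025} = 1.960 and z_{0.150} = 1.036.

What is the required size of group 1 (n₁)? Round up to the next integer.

n₁ = 64

n₁ = (z_{α/2} + z_β)² · (σ₁² + σ₂²/r) / δ²
   = (1.960 + 1.036)² · (17² + 12²/3) / 6.9²
   = 8.9760 · (289 + 48) / 47.61
   = 8.9760 · 337 / 47.61
   = 63.54
Round up → n₁ = 64; n₂ = r·n₁ = 3 × 64 = 192.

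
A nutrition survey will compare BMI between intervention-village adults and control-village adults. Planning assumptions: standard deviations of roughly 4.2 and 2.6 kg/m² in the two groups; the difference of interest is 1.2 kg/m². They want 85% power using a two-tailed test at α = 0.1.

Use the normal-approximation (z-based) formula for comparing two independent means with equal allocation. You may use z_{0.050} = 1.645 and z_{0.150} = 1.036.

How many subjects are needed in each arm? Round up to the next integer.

n = 122 per group

n = (z_{α/2} + z_β)² · (σ₁² + σ₂²) / δ²
  = (1.645 + 1.036)² · (4.2² + 2.6² = 24.4) / 1.2²
  = 7.1878 · 24.4 / 1.44
  = 121.79
Round up → n = 122 per group.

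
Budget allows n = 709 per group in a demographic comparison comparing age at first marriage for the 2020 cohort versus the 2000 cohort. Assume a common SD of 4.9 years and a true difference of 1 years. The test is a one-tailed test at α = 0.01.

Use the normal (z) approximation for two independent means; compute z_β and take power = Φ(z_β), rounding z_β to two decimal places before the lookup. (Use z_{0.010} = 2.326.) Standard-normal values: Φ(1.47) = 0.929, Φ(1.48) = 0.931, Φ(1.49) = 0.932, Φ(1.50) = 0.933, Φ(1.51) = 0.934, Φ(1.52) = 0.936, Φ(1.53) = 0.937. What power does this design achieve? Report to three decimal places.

Power ≈ 0.936

z_β = δ·√(n/(σ₁²+σ₂²)) − z_α
    = 1 · √(709/48.02) − 2.326
    = 1 · 3.84248 − 2.326
    = 3.8425 − 2.326 = 1.5165 → 1.52
Power = Φ(1.52) = 0.936.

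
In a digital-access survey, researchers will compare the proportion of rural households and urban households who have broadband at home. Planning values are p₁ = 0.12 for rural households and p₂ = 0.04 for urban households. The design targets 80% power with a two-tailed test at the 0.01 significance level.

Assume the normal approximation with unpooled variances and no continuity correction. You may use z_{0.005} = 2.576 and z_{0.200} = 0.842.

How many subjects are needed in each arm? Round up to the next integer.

n = (z_{α/2} + z_β)² · [p₁(1−p₁) + p₂(1−p₂)] / (p₁ − p₂)²
  = (2.576 + 0.842)² · (0.12·0.88 + 0.04·0.96) / (0.08)²
  = (3.418)² · (0.1056 + 0.0384) / 0.0064
  = 11.6827 · 0.1440 / 0.0064
  = 262.86
Round up → n = 263 per group.

n = 263 per group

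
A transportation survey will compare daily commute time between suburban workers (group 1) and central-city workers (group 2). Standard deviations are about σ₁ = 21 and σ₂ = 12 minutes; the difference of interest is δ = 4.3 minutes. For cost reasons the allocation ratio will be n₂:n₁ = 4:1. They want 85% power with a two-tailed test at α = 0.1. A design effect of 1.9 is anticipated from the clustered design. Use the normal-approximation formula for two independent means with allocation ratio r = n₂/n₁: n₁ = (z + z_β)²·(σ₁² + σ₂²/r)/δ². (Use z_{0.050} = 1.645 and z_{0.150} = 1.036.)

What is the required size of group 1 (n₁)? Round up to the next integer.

n₁ = 353

n₁ = (z_{α/2} + z_β)² · (σ₁² + σ₂²/r) / δ²
   = (1.645 + 1.036)² · (21² + 12²/4) / 4.3²
   = 7.1878 · (441 + 36) / 18.49
   = 7.1878 · 477 / 18.49
   = 185.43
Design effect: 1.9 × 185.43 = 352.31.
Round up → n₁ = 353; n₂ = r·n₁ = 4 × 353 = 1412.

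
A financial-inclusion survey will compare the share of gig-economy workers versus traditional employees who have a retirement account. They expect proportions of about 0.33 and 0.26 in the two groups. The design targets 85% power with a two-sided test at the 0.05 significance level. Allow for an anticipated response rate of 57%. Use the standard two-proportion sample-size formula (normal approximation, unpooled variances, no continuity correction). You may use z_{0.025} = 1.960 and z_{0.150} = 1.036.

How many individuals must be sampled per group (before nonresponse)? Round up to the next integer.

n = (z_{α/2} + z_β)² · [p₁(1−p₁) + p₂(1−p₂)] / (p₁ − p₂)²
  = (1.960 + 1.036)² · (0.33·0.67 + 0.26·0.74) / (0.07)²
  = (2.996)² · (0.2211 + 0.1924) / 0.0049
  = 8.9760 · 0.4135 / 0.0049
  = 757.47
Adjust for 57% response: 757.47 / 0.57 = 1328.89.
Round up → n = 1329 per group.

n = 1329 per group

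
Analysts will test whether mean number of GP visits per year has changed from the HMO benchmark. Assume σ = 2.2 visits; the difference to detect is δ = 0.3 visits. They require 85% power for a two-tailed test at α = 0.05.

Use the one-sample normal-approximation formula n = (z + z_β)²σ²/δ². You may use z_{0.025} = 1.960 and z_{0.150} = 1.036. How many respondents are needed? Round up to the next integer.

n = (z_{α/2} + z_β)² · σ² / δ²
  = (1.960 + 1.036)² · 2.2² / 0.3²
  = 8.9760 · 4.84 / 0.09
  = 482.71
Round up → n = 483.

n = 483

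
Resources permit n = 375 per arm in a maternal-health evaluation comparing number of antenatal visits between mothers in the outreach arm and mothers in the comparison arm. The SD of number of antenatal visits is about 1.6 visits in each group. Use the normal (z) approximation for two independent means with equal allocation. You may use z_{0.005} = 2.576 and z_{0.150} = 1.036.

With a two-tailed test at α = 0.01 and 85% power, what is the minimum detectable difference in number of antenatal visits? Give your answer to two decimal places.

Minimum detectable difference ≈ 0.42 visits

δ = (z_{α/2} + z_β) · √((σ₁²+σ₂²)/n)
  = (2.576 + 1.036) · √(5.12/375)
  = 3.612 · √0.01365
  = 3.612 · 0.1168
  = 0.4221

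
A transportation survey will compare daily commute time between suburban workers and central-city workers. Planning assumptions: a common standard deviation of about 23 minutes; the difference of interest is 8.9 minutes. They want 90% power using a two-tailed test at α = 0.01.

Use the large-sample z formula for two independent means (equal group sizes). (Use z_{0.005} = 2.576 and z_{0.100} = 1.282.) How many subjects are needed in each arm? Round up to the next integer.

n = (z_{α/2} + z_β)² · (σ₁² + σ₂²) / δ²
  = (2.576 + 1.282)² · (2·23² = 1058) / 8.9²
  = 14.8842 · 1058 / 79.21
  = 198.81
Round up → n = 199 per group.

n = 199 per group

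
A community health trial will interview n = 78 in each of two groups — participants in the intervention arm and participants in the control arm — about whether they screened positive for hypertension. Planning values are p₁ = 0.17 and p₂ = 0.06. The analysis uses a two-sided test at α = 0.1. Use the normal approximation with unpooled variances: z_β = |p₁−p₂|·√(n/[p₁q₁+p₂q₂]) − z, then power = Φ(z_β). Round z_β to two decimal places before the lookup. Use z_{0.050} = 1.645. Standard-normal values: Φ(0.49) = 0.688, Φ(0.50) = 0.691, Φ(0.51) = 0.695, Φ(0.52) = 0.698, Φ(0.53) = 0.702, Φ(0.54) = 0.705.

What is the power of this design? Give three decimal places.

z_β = |p₁−p₂|·√(n/[p₁q₁+p₂q₂]) − z_{α/2}
    = 0.11 · √(78/0.1975) − 1.645
    = 0.11 · 19.8730 − 1.645
    = 2.1860 − 1.645 = 0.5410 → 0.54
Power = Φ(0.54) = 0.705.

Power ≈ 0.705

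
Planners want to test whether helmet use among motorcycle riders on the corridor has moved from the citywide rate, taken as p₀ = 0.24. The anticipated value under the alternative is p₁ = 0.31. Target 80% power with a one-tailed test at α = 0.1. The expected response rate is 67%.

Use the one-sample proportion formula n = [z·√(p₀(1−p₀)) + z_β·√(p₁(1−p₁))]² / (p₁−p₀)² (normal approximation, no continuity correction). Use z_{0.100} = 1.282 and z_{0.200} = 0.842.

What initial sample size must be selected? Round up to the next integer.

n = [z_α·√(p₀q₀) + z_β·√(p₁q₁)]² / (p₁ − p₀)²
  = [1.282·√(0.24·0.76) + 0.842·√(0.31·0.69)]² / (0.07)²
  = [1.282·0.4271 + 0.842·0.4625]² / 0.0049
  = [0.9369]² / 0.0049
  = 179.15
Adjust for 67% response: 179.15 / 0.67 = 267.39.
Round up → n = 268.

n = 268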